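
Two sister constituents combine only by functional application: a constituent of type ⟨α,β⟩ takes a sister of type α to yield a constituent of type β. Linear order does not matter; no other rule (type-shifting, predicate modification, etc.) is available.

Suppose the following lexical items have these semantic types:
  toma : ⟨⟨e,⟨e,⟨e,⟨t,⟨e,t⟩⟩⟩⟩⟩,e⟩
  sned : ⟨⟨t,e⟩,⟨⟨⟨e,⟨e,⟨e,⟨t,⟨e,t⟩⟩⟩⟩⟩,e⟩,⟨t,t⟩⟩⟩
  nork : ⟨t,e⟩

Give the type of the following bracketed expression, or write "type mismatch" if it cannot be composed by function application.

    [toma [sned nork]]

⟨t,t⟩

[sned nork] — sned of type ⟨⟨t,e⟩,⟨⟨⟨e,⟨e,⟨e,⟨t,⟨e,t⟩⟩⟩⟩⟩,e⟩,⟨t,t⟩⟩⟩ combines with nork of type ⟨t,e⟩: type ⟨⟨⟨e,⟨e,⟨e,⟨t,⟨e,t⟩⟩⟩⟩⟩,e⟩,⟨t,t⟩⟩.
[toma [sned nork]] — [sned nork] of type ⟨⟨⟨e,⟨e,⟨e,⟨t,⟨e,t⟩⟩⟩⟩⟩,e⟩,⟨t,t⟩⟩ combines with toma of type ⟨⟨e,⟨e,⟨e,⟨t,⟨e,t⟩⟩⟩⟩⟩,e⟩: type ⟨t,t⟩.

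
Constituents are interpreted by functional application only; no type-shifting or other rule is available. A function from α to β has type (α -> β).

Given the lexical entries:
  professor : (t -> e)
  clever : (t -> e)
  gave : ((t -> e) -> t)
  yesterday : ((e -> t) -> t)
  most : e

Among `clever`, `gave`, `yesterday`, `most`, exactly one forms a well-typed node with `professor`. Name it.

gave

clever : (t -> e) — no; professor wants t, and clever wants t.
gave — combines: gave : ((t -> e) -> t) takes professor : (t -> e) as argument, giving t.
yesterday : ((e -> t) -> t) — no; professor wants t, and yesterday wants (e -> t).
most : e — no; professor wants t, and most wants nothing (atomic).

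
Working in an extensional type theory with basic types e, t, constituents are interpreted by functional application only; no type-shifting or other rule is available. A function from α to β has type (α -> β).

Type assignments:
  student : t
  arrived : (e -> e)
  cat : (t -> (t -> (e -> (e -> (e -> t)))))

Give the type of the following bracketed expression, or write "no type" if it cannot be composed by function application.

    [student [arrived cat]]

[arrived cat]: (e -> e) and (t -> (t -> (e -> (e -> (e -> t))))) cannot combine by function application — type clash.

no type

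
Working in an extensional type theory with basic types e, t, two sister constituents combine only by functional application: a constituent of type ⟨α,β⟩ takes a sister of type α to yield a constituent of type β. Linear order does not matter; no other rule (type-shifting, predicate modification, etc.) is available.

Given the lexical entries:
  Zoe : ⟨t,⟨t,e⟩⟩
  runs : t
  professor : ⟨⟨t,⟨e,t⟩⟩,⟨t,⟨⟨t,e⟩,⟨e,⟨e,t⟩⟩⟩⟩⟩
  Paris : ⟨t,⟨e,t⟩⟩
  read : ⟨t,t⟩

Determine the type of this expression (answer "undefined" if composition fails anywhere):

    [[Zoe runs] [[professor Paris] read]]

undefined

[Zoe runs]: Zoe is ⟨t,⟨t,e⟩⟩, runs is t; result ⟨t,e⟩.
[professor Paris]: professor is ⟨⟨t,⟨e,t⟩⟩,⟨t,⟨⟨t,e⟩,⟨e,⟨e,t⟩⟩⟩⟩⟩, Paris is ⟨t,⟨e,t⟩⟩; result ⟨t,⟨⟨t,e⟩,⟨e,⟨e,t⟩⟩⟩⟩.
[[professor Paris] read]: ⟨t,⟨⟨t,e⟩,⟨e,⟨e,t⟩⟩⟩⟩ and ⟨t,t⟩ cannot combine by function application — type clash.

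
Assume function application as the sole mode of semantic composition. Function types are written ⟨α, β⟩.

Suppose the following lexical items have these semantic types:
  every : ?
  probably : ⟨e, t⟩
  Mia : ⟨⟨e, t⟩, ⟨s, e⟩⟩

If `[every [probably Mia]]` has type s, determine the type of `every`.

[every [probably Mia]] is required to be s. [probably Mia] : ⟨s, e⟩ cannot yield s as functor, so every : ⟨⟨s, e⟩, s⟩.

⟨⟨s, e⟩, s⟩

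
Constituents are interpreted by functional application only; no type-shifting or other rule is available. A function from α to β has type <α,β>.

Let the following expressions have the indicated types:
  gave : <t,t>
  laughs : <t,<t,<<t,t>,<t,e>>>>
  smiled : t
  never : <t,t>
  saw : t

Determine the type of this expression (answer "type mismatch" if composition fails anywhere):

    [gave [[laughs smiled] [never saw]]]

<t,e>

[laughs smiled]: functor laughs : <t,<t,<<t,t>,<t,e>>>>, argument smiled : t; result <t,<<t,t>,<t,e>>>.
[never saw]: functor never : <t,t>, argument saw : t; result t.
[[laughs smiled] [never saw]]: functor [laughs smiled] : <t,<<t,t>,<t,e>>>, argument [never saw] : t; result <<t,t>,<t,e>>.
[gave [[laughs smiled] [never saw]]]: functor [[laughs smiled] [never saw]] : <<t,t>,<t,e>>, argument gave : <t,t>; result <t,e>.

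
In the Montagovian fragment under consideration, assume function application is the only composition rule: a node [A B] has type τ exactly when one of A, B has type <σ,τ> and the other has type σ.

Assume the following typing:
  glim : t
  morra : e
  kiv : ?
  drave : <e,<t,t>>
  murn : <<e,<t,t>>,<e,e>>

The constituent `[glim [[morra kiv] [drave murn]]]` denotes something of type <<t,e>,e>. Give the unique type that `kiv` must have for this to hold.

[glim [[morra kiv] [drave murn]]] is required to be <<t,e>,e>. glim : t cannot yield <<t,e>,e> as functor, so [[morra kiv] [drave murn]] : <t,<<t,e>,e>>.
[[morra kiv] [drave murn]] is required to be <t,<<t,e>,e>>. [drave murn] : <e,e> cannot yield <t,<<t,e>,e>> as functor, so [morra kiv] : <<e,e>,<t,<<t,e>,e>>>.
[morra kiv] is required to be <<e,e>,<t,<<t,e>,e>>>. morra : e cannot yield <<e,e>,<t,<<t,e>,e>>> as functor, so kiv : <e,<<e,e>,<t,<<t,e>,e>>>>.

<e,<<e,e>,<t,<<t,e>,e>>>>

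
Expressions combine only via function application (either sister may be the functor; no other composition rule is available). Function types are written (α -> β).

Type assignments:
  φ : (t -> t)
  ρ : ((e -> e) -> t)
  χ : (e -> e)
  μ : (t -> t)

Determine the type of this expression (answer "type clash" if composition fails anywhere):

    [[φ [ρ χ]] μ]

t

[ρ χ]: ρ is ((e -> e) -> t), χ is (e -> e); result t.
[φ [ρ χ]]: φ is (t -> t), [ρ χ] is t; result t.
[[φ [ρ χ]] μ]: μ is (t -> t), [φ [ρ χ]] is t; result t.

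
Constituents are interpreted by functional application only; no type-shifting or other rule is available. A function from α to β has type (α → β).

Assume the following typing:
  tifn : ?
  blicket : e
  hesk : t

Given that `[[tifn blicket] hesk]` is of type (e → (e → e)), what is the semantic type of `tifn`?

(e → (t → (e → (e → e))))

At [[tifn blicket] hesk] (required: (e → (e → e))): hesk is t, which is not a function with range (e → (e → e)); hence [tifn blicket] is the functor — type (t → (e → (e → e))).
At [tifn blicket] (required: (t → (e → (e → e)))): blicket is e, which is not a function with range (t → (e → (e → e))); hence tifn is the functor — type (e → (t → (e → (e → e)))).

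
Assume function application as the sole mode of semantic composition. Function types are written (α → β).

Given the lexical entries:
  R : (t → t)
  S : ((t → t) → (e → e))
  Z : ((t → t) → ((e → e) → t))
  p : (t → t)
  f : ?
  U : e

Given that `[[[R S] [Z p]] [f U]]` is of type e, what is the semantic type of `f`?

(e → (t → e))

[[[R S] [Z p]] [f U]] is required to be e. [[R S] [Z p]] : t cannot yield e as functor, so [f U] : (t → e).
[f U] is required to be (t → e). U : e cannot yield (t → e) as functor, so f : (e → (t → e)).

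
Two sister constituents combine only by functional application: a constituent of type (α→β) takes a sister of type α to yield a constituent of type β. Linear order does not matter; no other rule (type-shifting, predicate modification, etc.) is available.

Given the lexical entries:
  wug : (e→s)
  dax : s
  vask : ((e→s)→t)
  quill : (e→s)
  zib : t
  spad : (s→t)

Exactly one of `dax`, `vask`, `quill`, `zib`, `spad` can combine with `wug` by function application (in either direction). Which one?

dax : s — neither side's domain matches the other.
vask — combines: vask : ((e→s)→t) takes wug : (e→s) as argument, giving t.
quill : (e→s) — neither side's domain matches the other.
zib : t — neither side's domain matches the other.
spad : (s→t) — neither side's domain matches the other.

vask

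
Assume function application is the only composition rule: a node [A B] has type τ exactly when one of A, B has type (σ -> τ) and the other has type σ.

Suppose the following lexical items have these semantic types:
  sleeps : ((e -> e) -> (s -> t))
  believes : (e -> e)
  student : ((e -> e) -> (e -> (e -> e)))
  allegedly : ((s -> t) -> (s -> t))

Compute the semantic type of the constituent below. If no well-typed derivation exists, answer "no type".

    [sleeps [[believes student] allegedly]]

no type

[believes student]: student is ((e -> e) -> (e -> (e -> e))), believes is (e -> e); result (e -> (e -> e)).
[[believes student] allegedly]: (e -> (e -> e)) and ((s -> t) -> (s -> t)) cannot combine by function application — type clash.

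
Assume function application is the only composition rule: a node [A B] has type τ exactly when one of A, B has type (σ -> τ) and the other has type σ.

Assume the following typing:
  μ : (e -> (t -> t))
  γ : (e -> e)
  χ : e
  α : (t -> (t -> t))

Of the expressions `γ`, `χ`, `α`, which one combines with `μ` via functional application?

χ

γ : (e -> e) — neither side's domain matches the other.
χ — combines: μ : (e -> (t -> t)) takes χ : e as argument, giving (t -> t).
α : (t -> (t -> t)) — neither side's domain matches the other.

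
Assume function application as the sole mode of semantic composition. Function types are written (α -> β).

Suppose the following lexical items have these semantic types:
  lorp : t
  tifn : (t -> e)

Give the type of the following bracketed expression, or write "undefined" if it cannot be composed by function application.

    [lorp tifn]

e

At [lorp tifn], tifn : (t -> e) takes lorp : t, giving e.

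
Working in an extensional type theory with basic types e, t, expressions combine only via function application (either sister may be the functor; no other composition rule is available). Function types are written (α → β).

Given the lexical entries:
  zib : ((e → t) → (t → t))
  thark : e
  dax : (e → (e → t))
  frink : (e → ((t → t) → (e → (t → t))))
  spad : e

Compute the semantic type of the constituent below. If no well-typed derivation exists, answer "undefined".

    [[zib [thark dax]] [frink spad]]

[thark dax]: functor dax : (e → (e → t)), argument thark : e; result (e → t).
[zib [thark dax]]: functor zib : ((e → t) → (t → t)), argument [thark dax] : (e → t); result (t → t).
[frink spad]: functor frink : (e → ((t → t) → (e → (t → t)))), argument spad : e; result ((t → t) → (e → (t → t))).
[[zib [thark dax]] [frink spad]]: functor [frink spad] : ((t → t) → (e → (t → t))), argument [zib [thark dax]] : (t → t); result (e → (t → t)).

(e → (t → t))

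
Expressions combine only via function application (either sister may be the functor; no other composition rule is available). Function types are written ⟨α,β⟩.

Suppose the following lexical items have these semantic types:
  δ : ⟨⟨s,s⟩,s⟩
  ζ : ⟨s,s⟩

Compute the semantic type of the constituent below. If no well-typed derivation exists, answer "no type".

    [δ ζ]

At [δ ζ], δ : ⟨⟨s,s⟩,s⟩ takes ζ : ⟨s,s⟩, giving s.

s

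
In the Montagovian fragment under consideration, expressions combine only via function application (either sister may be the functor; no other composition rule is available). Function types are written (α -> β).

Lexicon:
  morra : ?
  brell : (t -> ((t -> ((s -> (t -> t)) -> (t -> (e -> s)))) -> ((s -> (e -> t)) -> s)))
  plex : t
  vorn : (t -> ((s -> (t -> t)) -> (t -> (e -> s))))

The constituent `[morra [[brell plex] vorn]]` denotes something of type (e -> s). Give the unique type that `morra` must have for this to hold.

At [morra [[brell plex] vorn]] (required: (e -> s)): [[brell plex] vorn] is ((s -> (e -> t)) -> s), which is not a function with range (e -> s); hence morra is the functor — type (((s -> (e -> t)) -> s) -> (e -> s)).

(((s -> (e -> t)) -> s) -> (e -> s))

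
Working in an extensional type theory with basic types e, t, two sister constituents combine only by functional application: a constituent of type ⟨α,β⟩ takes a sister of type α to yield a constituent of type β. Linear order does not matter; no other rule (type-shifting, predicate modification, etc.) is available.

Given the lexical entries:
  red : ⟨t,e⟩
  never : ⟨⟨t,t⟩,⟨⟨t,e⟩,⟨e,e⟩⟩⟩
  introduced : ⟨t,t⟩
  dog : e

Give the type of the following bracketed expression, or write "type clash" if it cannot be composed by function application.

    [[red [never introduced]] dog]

e

[never introduced]: functor never : ⟨⟨t,t⟩,⟨⟨t,e⟩,⟨e,e⟩⟩⟩, argument introduced : ⟨t,t⟩; result ⟨⟨t,e⟩,⟨e,e⟩⟩.
[red [never introduced]]: functor [never introduced] : ⟨⟨t,e⟩,⟨e,e⟩⟩, argument red : ⟨t,e⟩; result ⟨e,e⟩.
[[red [never introduced]] dog]: functor [red [never introduced]] : ⟨e,e⟩, argument dog : e; result e.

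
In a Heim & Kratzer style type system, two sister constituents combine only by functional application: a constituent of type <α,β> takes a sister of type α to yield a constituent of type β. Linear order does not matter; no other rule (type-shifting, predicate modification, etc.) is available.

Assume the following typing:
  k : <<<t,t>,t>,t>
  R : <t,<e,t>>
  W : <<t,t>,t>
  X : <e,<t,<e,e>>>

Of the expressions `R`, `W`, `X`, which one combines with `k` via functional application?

W

R : <t,<e,t>> — does not combine with k.
W — combines: k : <<<t,t>,t>,t> takes W : <<t,t>,t> as argument, giving t.
X : <e,<t,<e,e>>> — does not combine with k.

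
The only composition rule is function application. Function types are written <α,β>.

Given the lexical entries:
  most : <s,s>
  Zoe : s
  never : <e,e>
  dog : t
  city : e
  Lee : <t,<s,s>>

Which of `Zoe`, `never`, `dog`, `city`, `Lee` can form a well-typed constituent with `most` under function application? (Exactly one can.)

Zoe — combines: most : <s,s> takes Zoe : s as argument, giving s.
never : <e,e> — does not combine with most.
dog : t — does not combine with most.
city : e — does not combine with most.
Lee : <t,<s,s>> — does not combine with most.

Zoe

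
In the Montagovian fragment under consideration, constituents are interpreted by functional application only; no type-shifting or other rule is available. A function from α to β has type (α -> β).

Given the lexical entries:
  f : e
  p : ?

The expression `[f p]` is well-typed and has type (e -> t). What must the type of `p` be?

(e -> (e -> t))

[f p] is required to be (e -> t). f : e cannot yield (e -> t) as functor, so p : (e -> (e -> t)).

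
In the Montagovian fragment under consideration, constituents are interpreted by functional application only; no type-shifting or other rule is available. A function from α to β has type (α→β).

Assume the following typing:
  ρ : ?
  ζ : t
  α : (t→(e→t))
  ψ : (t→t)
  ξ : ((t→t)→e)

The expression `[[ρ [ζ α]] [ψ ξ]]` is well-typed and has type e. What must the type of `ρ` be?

[[ρ [ζ α]] [ψ ξ]] must have type e. The sister [ψ ξ] has type e; that is not a function onto e, so [ρ [ζ α]] must be the functor, of type (e→e).
[ρ [ζ α]] must have type (e→e). The sister [ζ α] has type (e→t); that is not a function onto (e→e), so ρ must be the functor, of type ((e→t)→(e→e)).

((e→t)→(e→e))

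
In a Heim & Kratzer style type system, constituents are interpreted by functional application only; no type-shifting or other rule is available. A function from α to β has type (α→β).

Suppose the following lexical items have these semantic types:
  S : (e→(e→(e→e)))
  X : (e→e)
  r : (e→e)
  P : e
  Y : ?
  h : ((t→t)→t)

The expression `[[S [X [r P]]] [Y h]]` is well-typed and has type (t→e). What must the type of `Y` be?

At [[S [X [r P]]] [Y h]] (required: (t→e)): [S [X [r P]]] is (e→(e→e)), which is not a function with range (t→e); hence [Y h] is the functor — type ((e→(e→e))→(t→e)).
At [Y h] (required: ((e→(e→e))→(t→e))): h is ((t→t)→t), which is not a function with range ((e→(e→e))→(t→e)); hence Y is the functor — type (((t→t)→t)→((e→(e→e))→(t→e))).

(((t→t)→t)→((e→(e→e))→(t→e)))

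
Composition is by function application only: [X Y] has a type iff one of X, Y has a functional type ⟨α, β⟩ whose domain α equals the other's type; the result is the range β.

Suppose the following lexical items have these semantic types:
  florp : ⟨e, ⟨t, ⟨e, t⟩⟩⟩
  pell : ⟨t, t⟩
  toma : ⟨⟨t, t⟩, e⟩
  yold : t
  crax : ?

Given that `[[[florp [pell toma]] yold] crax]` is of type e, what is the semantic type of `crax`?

⟨⟨e, t⟩, e⟩

[[[florp [pell toma]] yold] crax] is required to be e. [[florp [pell toma]] yold] : ⟨e, t⟩ cannot yield e as functor, so crax : ⟨⟨e, t⟩, e⟩.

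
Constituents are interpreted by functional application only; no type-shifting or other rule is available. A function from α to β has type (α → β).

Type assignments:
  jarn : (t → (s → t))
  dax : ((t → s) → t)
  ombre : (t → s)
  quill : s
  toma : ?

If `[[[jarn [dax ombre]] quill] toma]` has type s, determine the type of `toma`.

[[[jarn [dax ombre]] quill] toma] must have type s. The sister [[jarn [dax ombre]] quill] has type t; that is not a function onto s, so toma must be the functor, of type (t → s).

(t → s)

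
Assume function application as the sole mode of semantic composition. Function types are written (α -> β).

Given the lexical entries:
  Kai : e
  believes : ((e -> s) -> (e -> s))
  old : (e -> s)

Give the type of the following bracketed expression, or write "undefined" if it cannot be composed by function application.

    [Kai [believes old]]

[believes old]: functor believes : ((e -> s) -> (e -> s)), argument old : (e -> s); result (e -> s).
[Kai [believes old]]: functor [believes old] : (e -> s), argument Kai : e; result s.

s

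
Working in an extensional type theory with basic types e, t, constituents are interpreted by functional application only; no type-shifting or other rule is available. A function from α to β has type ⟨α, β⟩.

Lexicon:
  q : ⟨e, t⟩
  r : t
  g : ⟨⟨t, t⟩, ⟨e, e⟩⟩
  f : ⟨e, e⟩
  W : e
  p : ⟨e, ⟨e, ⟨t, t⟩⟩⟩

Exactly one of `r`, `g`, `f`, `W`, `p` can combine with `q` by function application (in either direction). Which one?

r : t — no; q wants e, and r wants nothing (atomic).
g : ⟨⟨t, t⟩, ⟨e, e⟩⟩ — no; q wants e, and g wants ⟨t, t⟩.
f : ⟨e, e⟩ — no; q wants e, and f wants e.
W — combines: q : ⟨e, t⟩ takes W : e as argument, giving t.
p : ⟨e, ⟨e, ⟨t, t⟩⟩⟩ — no; q wants e, and p wants e.

W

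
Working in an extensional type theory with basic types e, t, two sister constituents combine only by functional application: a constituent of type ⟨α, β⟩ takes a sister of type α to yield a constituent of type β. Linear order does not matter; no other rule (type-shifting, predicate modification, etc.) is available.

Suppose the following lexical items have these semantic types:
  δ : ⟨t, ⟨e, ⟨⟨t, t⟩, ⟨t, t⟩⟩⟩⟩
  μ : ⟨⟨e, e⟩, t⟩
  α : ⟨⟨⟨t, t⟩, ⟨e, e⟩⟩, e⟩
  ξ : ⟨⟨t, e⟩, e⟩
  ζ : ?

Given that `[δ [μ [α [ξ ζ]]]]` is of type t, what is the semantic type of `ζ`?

For [δ [μ [α [ξ ζ]]]] to have type t with δ of type ⟨t, ⟨e, ⟨⟨t, t⟩, ⟨t, t⟩⟩⟩⟩, [μ [α [ξ ζ]]] must be the function: [μ [α [ξ ζ]]] : ⟨⟨t, ⟨e, ⟨⟨t, t⟩, ⟨t, t⟩⟩⟩⟩, t⟩.
For [μ [α [ξ ζ]]] to have type ⟨⟨t, ⟨e, ⟨⟨t, t⟩, ⟨t, t⟩⟩⟩⟩, t⟩ with μ of type ⟨⟨e, e⟩, t⟩, [α [ξ ζ]] must be the function: [α [ξ ζ]] : ⟨⟨⟨e, e⟩, t⟩, ⟨⟨t, ⟨e, ⟨⟨t, t⟩, ⟨t, t⟩⟩⟩⟩, t⟩⟩.
For [α [ξ ζ]] to have type ⟨⟨⟨e, e⟩, t⟩, ⟨⟨t, ⟨e, ⟨⟨t, t⟩, ⟨t, t⟩⟩⟩⟩, t⟩⟩ with α of type ⟨⟨⟨t, t⟩, ⟨e, e⟩⟩, e⟩, [ξ ζ] must be the function: [ξ ζ] : ⟨⟨⟨⟨t, t⟩, ⟨e, e⟩⟩, e⟩, ⟨⟨⟨e, e⟩, t⟩, ⟨⟨t, ⟨e, ⟨⟨t, t⟩, ⟨t, t⟩⟩⟩⟩, t⟩⟩⟩.
For [ξ ζ] to have type ⟨⟨⟨⟨t, t⟩, ⟨e, e⟩⟩, e⟩, ⟨⟨⟨e, e⟩, t⟩, ⟨⟨t, ⟨e, ⟨⟨t, t⟩, ⟨t, t⟩⟩⟩⟩, t⟩⟩⟩ with ξ of type ⟨⟨t, e⟩, e⟩, ζ must be the function: ζ : ⟨⟨⟨t, e⟩, e⟩, ⟨⟨⟨⟨t, t⟩, ⟨e, e⟩⟩, e⟩, ⟨⟨⟨e, e⟩, t⟩, ⟨⟨t, ⟨e, ⟨⟨t, t⟩, ⟨t, t⟩⟩⟩⟩, t⟩⟩⟩⟩.

⟨⟨⟨t, e⟩, e⟩, ⟨⟨⟨⟨t, t⟩, ⟨e, e⟩⟩, e⟩, ⟨⟨⟨e, e⟩, t⟩, ⟨⟨t, ⟨e, ⟨⟨t, t⟩, ⟨t, t⟩⟩⟩⟩, t⟩⟩⟩⟩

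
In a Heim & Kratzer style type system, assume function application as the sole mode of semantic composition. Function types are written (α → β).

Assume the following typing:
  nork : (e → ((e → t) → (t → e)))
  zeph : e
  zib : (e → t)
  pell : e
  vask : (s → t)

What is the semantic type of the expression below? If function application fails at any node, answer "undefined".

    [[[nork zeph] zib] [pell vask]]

undefined

[nork zeph]: nork is (e → ((e → t) → (t → e))), zeph is e; result ((e → t) → (t → e)).
[[nork zeph] zib]: [nork zeph] is ((e → t) → (t → e)), zib is (e → t); result (t → e).
[pell vask]: e with (s → t) — neither is a function whose domain matches the other; composition fails here.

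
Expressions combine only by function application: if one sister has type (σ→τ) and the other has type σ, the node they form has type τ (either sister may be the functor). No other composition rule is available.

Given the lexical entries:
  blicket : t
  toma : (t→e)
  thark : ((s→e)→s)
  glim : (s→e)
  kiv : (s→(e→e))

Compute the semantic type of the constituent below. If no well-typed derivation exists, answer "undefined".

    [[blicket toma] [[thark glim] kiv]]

[blicket toma]: functor toma : (t→e), argument blicket : t; result e.
[thark glim]: functor thark : ((s→e)→s), argument glim : (s→e); result s.
[[thark glim] kiv]: functor kiv : (s→(e→e)), argument [thark glim] : s; result (e→e).
[[blicket toma] [[thark glim] kiv]]: functor [[thark glim] kiv] : (e→e), argument [blicket toma] : e; result e.

e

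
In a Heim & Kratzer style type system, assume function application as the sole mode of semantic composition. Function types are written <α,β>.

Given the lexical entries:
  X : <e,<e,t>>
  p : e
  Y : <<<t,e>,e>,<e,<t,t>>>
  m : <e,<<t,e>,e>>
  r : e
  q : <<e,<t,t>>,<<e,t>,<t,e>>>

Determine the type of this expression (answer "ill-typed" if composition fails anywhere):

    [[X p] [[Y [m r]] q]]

<t,e>

[X p]: functor X : <e,<e,t>>, argument p : e; result <e,t>.
[m r]: functor m : <e,<<t,e>,e>>, argument r : e; result <<t,e>,e>.
[Y [m r]]: functor Y : <<<t,e>,e>,<e,<t,t>>>, argument [m r] : <<t,e>,e>; result <e,<t,t>>.
[[Y [m r]] q]: functor q : <<e,<t,t>>,<<e,t>,<t,e>>>, argument [Y [m r]] : <e,<t,t>>; result <<e,t>,<t,e>>.
[[X p] [[Y [m r]] q]]: functor [[Y [m r]] q] : <<e,t>,<t,e>>, argument [X p] : <e,t>; result <t,e>.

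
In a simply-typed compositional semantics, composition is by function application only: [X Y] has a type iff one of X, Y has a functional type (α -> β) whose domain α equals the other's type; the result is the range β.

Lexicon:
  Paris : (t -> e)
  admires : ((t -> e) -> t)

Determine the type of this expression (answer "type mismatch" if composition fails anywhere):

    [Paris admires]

t

[Paris admires]: ((t -> e) -> t) applied to (t -> e) yields t.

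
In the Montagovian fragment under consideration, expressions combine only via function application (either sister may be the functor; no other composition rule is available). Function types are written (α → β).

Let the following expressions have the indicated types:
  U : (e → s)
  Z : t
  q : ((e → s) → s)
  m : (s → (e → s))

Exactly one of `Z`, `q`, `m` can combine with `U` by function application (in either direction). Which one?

Z : t — U needs e; Z needs nothing (atomic); neither fits.
q — combines: q : ((e → s) → s) takes U : (e → s) as argument, giving s.
m : (s → (e → s)) — U needs e; m needs s; neither fits.

q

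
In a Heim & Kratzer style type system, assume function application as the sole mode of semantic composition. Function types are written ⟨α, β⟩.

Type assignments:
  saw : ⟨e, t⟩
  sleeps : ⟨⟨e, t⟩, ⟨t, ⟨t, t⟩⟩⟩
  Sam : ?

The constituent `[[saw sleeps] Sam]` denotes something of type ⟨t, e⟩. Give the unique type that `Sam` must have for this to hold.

⟨⟨t, ⟨t, t⟩⟩, ⟨t, e⟩⟩

At [[saw sleeps] Sam] (required: ⟨t, e⟩): [saw sleeps] is ⟨t, ⟨t, t⟩⟩, which is not a function with range ⟨t, e⟩; hence Sam is the functor — type ⟨⟨t, ⟨t, t⟩⟩, ⟨t, e⟩⟩.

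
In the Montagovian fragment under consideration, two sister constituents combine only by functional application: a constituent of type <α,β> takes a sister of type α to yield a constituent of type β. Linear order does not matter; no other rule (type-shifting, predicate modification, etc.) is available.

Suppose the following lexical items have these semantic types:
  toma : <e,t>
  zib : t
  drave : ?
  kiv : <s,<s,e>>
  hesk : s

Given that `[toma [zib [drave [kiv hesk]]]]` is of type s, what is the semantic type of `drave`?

<<s,e>,<t,<<e,t>,s>>>

At [toma [zib [drave [kiv hesk]]]] (required: s): toma is <e,t>, which is not a function with range s; hence [zib [drave [kiv hesk]]] is the functor — type <<e,t>,s>.
At [zib [drave [kiv hesk]]] (required: <<e,t>,s>): zib is t, which is not a function with range <<e,t>,s>; hence [drave [kiv hesk]] is the functor — type <t,<<e,t>,s>>.
At [drave [kiv hesk]] (required: <t,<<e,t>,s>>): [kiv hesk] is <s,e>, which is not a function with range <t,<<e,t>,s>>; hence drave is the functor — type <<s,e>,<t,<<e,t>,s>>>.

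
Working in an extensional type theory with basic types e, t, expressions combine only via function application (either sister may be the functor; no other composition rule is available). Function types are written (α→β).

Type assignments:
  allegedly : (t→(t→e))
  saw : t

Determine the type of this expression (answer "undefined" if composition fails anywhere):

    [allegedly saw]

At [allegedly saw], allegedly : (t→(t→e)) takes saw : t, giving (t→e).

(t→e)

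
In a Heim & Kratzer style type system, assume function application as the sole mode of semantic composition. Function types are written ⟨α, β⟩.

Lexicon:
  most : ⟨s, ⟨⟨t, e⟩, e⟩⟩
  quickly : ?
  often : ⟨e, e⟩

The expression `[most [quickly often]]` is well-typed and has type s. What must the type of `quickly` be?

⟨⟨e, e⟩, ⟨⟨s, ⟨⟨t, e⟩, e⟩⟩, s⟩⟩

[most [quickly often]] is required to be s. most : ⟨s, ⟨⟨t, e⟩, e⟩⟩ cannot yield s as functor, so [quickly often] : ⟨⟨s, ⟨⟨t, e⟩, e⟩⟩, s⟩.
[quickly often] is required to be ⟨⟨s, ⟨⟨t, e⟩, e⟩⟩, s⟩. often : ⟨e, e⟩ cannot yield ⟨⟨s, ⟨⟨t, e⟩, e⟩⟩, s⟩ as functor, so quickly : ⟨⟨e, e⟩, ⟨⟨s, ⟨⟨t, e⟩, e⟩⟩, s⟩⟩.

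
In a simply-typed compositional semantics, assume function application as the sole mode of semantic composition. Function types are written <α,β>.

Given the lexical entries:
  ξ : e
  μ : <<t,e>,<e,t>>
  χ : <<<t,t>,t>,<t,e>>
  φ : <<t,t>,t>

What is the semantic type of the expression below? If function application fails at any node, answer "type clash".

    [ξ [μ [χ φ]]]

[χ φ]: χ is <<<t,t>,t>,<t,e>>, φ is <<t,t>,t>; result <t,e>.
[μ [χ φ]]: μ is <<t,e>,<e,t>>, [χ φ] is <t,e>; result <e,t>.
[ξ [μ [χ φ]]]: [μ [χ φ]] is <e,t>, ξ is e; result t.

t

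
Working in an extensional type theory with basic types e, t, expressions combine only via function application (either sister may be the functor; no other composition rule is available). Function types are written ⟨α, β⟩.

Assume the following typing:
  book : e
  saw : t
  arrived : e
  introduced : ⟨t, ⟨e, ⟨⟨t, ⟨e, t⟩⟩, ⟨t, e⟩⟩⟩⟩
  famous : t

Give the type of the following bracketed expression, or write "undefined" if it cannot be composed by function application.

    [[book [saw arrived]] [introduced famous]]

undefined

At [saw arrived]: neither t nor e can take the other as argument; the node is ill-typed.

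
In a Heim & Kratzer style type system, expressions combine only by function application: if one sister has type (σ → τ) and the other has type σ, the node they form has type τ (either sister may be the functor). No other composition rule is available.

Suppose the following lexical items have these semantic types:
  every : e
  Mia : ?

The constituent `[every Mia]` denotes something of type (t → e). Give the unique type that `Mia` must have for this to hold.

[every Mia] is required to be (t → e). every : e cannot yield (t → e) as functor, so Mia : (e → (t → e)).

(e → (t → e))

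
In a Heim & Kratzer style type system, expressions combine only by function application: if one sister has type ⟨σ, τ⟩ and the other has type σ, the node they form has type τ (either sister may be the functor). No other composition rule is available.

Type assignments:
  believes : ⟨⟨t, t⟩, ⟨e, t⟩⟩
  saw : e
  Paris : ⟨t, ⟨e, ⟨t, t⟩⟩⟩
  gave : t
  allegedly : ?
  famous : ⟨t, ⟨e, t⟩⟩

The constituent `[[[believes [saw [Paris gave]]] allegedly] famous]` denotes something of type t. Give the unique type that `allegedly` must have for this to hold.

[[[believes [saw [Paris gave]]] allegedly] famous] is required to be t. famous : ⟨t, ⟨e, t⟩⟩ cannot yield t as functor, so [[believes [saw [Paris gave]]] allegedly] : ⟨⟨t, ⟨e, t⟩⟩, t⟩.
[[believes [saw [Paris gave]]] allegedly] is required to be ⟨⟨t, ⟨e, t⟩⟩, t⟩. [believes [saw [Paris gave]]] : ⟨e, t⟩ cannot yield ⟨⟨t, ⟨e, t⟩⟩, t⟩ as functor, so allegedly : ⟨⟨e, t⟩, ⟨⟨t, ⟨e, t⟩⟩, t⟩⟩.

⟨⟨e, t⟩, ⟨⟨t, ⟨e, t⟩⟩, t⟩⟩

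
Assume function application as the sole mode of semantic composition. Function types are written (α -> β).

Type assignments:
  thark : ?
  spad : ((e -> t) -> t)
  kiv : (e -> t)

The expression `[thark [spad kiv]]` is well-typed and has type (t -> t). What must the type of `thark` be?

(t -> (t -> t))

At [thark [spad kiv]] (required: (t -> t)): [spad kiv] is t, which is not a function with range (t -> t); hence thark is the functor — type (t -> (t -> t)).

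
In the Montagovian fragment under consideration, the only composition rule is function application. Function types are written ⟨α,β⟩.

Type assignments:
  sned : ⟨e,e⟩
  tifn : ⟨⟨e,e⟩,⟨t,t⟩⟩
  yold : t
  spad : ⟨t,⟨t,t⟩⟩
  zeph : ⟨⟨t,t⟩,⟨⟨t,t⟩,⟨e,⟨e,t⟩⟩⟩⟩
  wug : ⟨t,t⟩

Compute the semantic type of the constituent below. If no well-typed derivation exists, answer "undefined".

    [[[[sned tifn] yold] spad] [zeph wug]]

At [sned tifn], tifn : ⟨⟨e,e⟩,⟨t,t⟩⟩ takes sned : ⟨e,e⟩, giving ⟨t,t⟩.
At [[sned tifn] yold], [sned tifn] : ⟨t,t⟩ takes yold : t, giving t.
At [[[sned tifn] yold] spad], spad : ⟨t,⟨t,t⟩⟩ takes [[sned tifn] yold] : t, giving ⟨t,t⟩.
At [zeph wug], zeph : ⟨⟨t,t⟩,⟨⟨t,t⟩,⟨e,⟨e,t⟩⟩⟩⟩ takes wug : ⟨t,t⟩, giving ⟨⟨t,t⟩,⟨e,⟨e,t⟩⟩⟩.
At [[[[sned tifn] yold] spad] [zeph wug]], [zeph wug] : ⟨⟨t,t⟩,⟨e,⟨e,t⟩⟩⟩ takes [[[sned tifn] yold] spad] : ⟨t,t⟩, giving ⟨e,⟨e,t⟩⟩.

⟨e,⟨e,t⟩⟩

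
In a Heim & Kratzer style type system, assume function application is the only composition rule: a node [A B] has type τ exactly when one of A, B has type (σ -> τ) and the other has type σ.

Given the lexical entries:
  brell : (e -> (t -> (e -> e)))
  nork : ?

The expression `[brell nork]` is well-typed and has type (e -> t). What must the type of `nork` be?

((e -> (t -> (e -> e))) -> (e -> t))

[brell nork] is required to be (e -> t). brell : (e -> (t -> (e -> e))) cannot yield (e -> t) as functor, so nork : ((e -> (t -> (e -> e))) -> (e -> t)).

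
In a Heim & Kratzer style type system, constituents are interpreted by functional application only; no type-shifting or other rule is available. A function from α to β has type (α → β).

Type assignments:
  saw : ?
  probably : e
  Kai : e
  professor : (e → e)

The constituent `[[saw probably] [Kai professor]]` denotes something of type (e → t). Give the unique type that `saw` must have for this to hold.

(e → (e → (e → t)))

[[saw probably] [Kai professor]] is required to be (e → t). [Kai professor] : e cannot yield (e → t) as functor, so [saw probably] : (e → (e → t)).
[saw probably] is required to be (e → (e → t)). probably : e cannot yield (e → (e → t)) as functor, so saw : (e → (e → (e → t))).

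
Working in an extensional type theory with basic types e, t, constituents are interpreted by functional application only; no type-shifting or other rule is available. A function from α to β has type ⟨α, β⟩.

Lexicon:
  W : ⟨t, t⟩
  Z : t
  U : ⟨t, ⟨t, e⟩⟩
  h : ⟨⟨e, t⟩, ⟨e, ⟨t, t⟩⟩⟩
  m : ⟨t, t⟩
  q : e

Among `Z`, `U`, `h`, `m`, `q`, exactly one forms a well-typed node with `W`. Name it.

Z — combines: W : ⟨t, t⟩ takes Z : t as argument, giving t.
U : ⟨t, ⟨t, e⟩⟩ — does not combine with W.
h : ⟨⟨e, t⟩, ⟨e, ⟨t, t⟩⟩⟩ — does not combine with W.
m : ⟨t, t⟩ — does not combine with W.
q : e — does not combine with W.

Z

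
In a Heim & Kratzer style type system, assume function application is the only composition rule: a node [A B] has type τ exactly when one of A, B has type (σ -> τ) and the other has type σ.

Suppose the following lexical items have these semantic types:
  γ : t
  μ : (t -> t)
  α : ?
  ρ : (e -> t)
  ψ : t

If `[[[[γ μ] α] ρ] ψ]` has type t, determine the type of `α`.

At [[[[γ μ] α] ρ] ψ] (required: t): ψ is t, which is not a function with range t; hence [[[γ μ] α] ρ] is the functor — type (t -> t).
At [[[γ μ] α] ρ] (required: (t -> t)): ρ is (e -> t), which is not a function with range (t -> t); hence [[γ μ] α] is the functor — type ((e -> t) -> (t -> t)).
At [[γ μ] α] (required: ((e -> t) -> (t -> t))): [γ μ] is t, which is not a function with range ((e -> t) -> (t -> t)); hence α is the functor — type (t -> ((e -> t) -> (t -> t))).

(t -> ((e -> t) -> (t -> t)))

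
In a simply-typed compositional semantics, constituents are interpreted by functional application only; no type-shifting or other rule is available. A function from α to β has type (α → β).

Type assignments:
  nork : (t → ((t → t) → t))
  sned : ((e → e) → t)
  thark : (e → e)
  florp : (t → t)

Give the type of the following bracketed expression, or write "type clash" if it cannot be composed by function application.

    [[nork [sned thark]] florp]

t

[sned thark]: ((e → e) → t) applied to (e → e) yields t.
[nork [sned thark]]: (t → ((t → t) → t)) applied to t yields ((t → t) → t).
[[nork [sned thark]] florp]: ((t → t) → t) applied to (t → t) yields t.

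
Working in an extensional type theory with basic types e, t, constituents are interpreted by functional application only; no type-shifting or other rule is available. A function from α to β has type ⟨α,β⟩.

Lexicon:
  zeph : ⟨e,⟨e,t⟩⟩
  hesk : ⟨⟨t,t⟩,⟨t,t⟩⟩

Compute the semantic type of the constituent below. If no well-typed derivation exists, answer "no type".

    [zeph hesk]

[zeph hesk]: ⟨e,⟨e,t⟩⟩ and ⟨⟨t,t⟩,⟨t,t⟩⟩ cannot combine by function application — type clash.

no type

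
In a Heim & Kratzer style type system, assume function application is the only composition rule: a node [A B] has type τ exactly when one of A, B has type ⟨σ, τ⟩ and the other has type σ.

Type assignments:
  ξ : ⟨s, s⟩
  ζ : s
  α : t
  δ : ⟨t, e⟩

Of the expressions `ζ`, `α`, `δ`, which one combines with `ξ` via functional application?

ζ — combines: ξ : ⟨s, s⟩ takes ζ : s as argument, giving s.
α : t — ξ needs s; α needs nothing (atomic); neither fits.
δ : ⟨t, e⟩ — ξ needs s; δ needs t; neither fits.

ζ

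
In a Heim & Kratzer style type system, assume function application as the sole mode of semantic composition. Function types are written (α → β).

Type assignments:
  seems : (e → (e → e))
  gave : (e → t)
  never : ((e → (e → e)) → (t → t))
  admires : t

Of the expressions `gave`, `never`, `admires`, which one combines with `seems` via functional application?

gave : (e → t) — no; seems wants e, and gave wants e.
never — combines: never : ((e → (e → e)) → (t → t)) takes seems : (e → (e → e)) as argument, giving (t → t).
admires : t — no; seems wants e, and admires wants nothing (atomic).

never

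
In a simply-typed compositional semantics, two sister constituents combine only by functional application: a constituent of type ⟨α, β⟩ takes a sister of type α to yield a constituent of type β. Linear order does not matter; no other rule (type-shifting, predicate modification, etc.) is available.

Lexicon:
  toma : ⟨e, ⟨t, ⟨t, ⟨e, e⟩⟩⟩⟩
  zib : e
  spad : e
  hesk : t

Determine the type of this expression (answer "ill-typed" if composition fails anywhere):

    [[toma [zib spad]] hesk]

At [zib spad]: neither e nor e can take the other as argument; the node is ill-typed.

ill-typed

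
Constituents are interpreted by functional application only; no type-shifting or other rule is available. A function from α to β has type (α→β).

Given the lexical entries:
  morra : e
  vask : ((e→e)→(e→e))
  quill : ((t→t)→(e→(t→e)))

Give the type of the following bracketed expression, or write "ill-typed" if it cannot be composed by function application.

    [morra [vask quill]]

ill-typed

[vask quill]: ((e→e)→(e→e)) with ((t→t)→(e→(t→e))) — neither is a function whose domain matches the other; composition fails here.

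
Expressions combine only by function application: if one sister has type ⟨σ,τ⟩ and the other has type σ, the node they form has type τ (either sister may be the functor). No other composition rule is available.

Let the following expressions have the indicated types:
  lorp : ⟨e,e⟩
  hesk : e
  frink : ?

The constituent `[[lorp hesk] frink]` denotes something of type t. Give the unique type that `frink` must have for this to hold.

[[lorp hesk] frink] must have type t. The sister [lorp hesk] has type e; that is not a function onto t, so frink must be the functor, of type ⟨e,t⟩.

⟨e,t⟩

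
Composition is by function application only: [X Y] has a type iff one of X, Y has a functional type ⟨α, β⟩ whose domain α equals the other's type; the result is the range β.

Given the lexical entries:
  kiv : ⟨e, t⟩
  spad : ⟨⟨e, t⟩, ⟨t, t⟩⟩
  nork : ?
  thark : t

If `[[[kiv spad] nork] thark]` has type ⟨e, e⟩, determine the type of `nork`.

⟨⟨t, t⟩, ⟨t, ⟨e, e⟩⟩⟩

At [[[kiv spad] nork] thark] (required: ⟨e, e⟩): thark is t, which is not a function with range ⟨e, e⟩; hence [[kiv spad] nork] is the functor — type ⟨t, ⟨e, e⟩⟩.
At [[kiv spad] nork] (required: ⟨t, ⟨e, e⟩⟩): [kiv spad] is ⟨t, t⟩, which is not a function with range ⟨t, ⟨e, e⟩⟩; hence nork is the functor — type ⟨⟨t, t⟩, ⟨t, ⟨e, e⟩⟩⟩.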